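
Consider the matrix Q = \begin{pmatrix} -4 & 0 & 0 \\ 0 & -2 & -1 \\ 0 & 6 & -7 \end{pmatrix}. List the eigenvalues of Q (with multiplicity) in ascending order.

Characteristic polynomial: p(λ) = λ^3 + 13λ^2 + 56λ + 80 = (λ + 4)^2(λ + 5).
Roots (with multiplicity): -5, -4, -4.

-5, -4, -4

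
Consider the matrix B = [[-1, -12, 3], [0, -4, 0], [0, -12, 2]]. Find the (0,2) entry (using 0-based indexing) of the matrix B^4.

Characteristic polynomial: λ^3 + 3λ^2 - 6λ - 8 = (λ - 2)(λ + 1)(λ + 4), so the eigenvalues are -4, -1, 2.
λ=-1: eigenvector (1, 0, 0).
λ=-4: eigenvector (2, 1, 2).
λ=2: eigenvector (1, 0, 1).
P = [[1, 2, 1], [0, 1, 0], [0, 2, 1]], D = diag(-1, -4, 2), P⁻¹ = [[1, 0, -1], [0, 1, 0], [0, -2, 1]].
B⁴ = P·diag(1, 256, 16)·P⁻¹ = [[1, 480, 15], [0, 256, 0], [0, 480, 16]].
The requested entry is 15.

15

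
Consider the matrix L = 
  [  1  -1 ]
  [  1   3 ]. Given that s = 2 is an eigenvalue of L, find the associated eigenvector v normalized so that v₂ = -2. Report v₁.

2

L − 2I = [[-1, -1], [1, 1]].
Solving (L − 2I)v = 0 gives the eigenspace spanned by (2, -2).
With v₂ = -2, v = (2, -2), so v₁ = 2.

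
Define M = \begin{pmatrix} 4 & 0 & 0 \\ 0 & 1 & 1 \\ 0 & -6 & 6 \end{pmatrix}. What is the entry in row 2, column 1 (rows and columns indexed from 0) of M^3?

-222

Characteristic polynomial: r^3 - 11r^2 + 40r - 48 = (r - 4)^2(r - 3), so the eigenvalues are 3, 4, 4.
r=4: eigenvector (1, 0, 0).
r=3: eigenvector (0, 1, 2).
r=4: eigenvector (0, 1, 3).
P = [[1, 0, 0], [0, 1, 1], [0, 2, 3]], D = diag(4, 3, 4), P⁻¹ = [[1, 0, 0], [0, 3, -1], [0, -2, 1]].
M³ = P·diag(64, 27, 64)·P⁻¹ = [[64, 0, 0], [0, -47, 37], [0, -222, 138]].
The requested entry is -222.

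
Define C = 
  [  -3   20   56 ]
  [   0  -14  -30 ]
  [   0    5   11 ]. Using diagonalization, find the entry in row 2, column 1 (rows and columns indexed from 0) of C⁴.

Characteristic polynomial: μ^3 + 6μ^2 + 5μ - 12 = (μ - 1)(μ + 3)(μ + 4), so the eigenvalues are -4, -3, 1.
μ=-3: eigenvector (1, 0, 0).
μ=-4: eigenvector (-4, 3, -1).
μ=1: eigenvector (4, -2, 1).
P = [[1, -4, 4], [0, 3, -2], [0, -1, 1]], D = diag(-3, -4, 1), P⁻¹ = [[1, 0, -4], [0, 1, 2], [0, 1, 3]].
C⁴ = P·diag(81, 256, 1)·P⁻¹ = [[81, -1020, -2360], [0, 766, 1530], [0, -255, -509]].
The requested entry is -255.

-255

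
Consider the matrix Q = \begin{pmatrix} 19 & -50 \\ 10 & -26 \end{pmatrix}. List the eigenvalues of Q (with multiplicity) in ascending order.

-6, -1

Characteristic polynomial: p(μ) = μ^2 + 7μ + 6 = (μ + 1)(μ + 6).
Roots (with multiplicity): -6, -1.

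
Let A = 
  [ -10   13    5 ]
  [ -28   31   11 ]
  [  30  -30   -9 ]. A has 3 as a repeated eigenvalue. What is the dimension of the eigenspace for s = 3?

A − 3I = [[-13, 13, 5], [-28, 28, 11], [30, -30, -12]].
This matrix has rank 2, so its null space has dimension 3 − 2 = 1.

1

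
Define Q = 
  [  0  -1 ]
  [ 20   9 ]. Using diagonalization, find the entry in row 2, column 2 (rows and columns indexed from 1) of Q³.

Characteristic polynomial: λ^2 - 9λ + 20 = (λ - 5)(λ - 4), so the eigenvalues are 4, 5.
λ=4: eigenvector (-1, 4).
λ=5: eigenvector (-1, 5).
P = [[-1, -1], [4, 5]], D = diag(4, 5), P⁻¹ = [[-5, -1], [4, 1]].
Q³ = P·diag(64, 125)·P⁻¹ = [[-180, -61], [1220, 369]].
The requested entry is 369.

369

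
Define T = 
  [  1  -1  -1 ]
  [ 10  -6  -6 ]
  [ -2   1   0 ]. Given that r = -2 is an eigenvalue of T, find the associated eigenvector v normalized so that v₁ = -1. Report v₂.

-4

T + 2I = [[3, -1, -1], [10, -4, -6], [-2, 1, 2]].
Solving (T + 2I)v = 0 gives the eigenspace spanned by (-1, -4, 1).
With v₁ = -1, v = (-1, -4, 1), so v₂ = -4.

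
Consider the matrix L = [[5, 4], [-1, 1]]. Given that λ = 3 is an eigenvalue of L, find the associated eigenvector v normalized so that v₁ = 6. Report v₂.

L − 3I = [[2, 4], [-1, -2]].
Solving (L − 3I)v = 0 gives the eigenspace spanned by (6, -3).
With v₁ = 6, v = (6, -3), so v₂ = -3.

-3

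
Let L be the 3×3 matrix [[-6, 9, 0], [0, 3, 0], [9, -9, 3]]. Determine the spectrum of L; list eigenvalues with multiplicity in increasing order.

Characteristic polynomial: p(s) = s^3 - 27s + 54 = (s - 3)^2(s + 6).
Roots (with multiplicity): -6, 3, 3.

-6, 3, 3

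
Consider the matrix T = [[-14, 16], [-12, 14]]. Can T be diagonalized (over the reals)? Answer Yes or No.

Yes

Characteristic polynomial: p(λ) = λ^2 - 4 = (λ - 2)(λ + 2).
All 2 eigenvalues are distinct, so T is diagonalizable.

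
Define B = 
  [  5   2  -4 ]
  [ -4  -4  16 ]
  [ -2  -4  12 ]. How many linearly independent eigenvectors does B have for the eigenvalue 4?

B − 4I = [[1, 2, -4], [-4, -8, 16], [-2, -4, 8]].
This matrix has rank 1, so its null space has dimension 3 − 1 = 2.

2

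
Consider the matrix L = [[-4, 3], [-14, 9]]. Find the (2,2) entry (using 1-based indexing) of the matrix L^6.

Characteristic polynomial: μ^2 - 5μ + 6 = (μ - 3)(μ - 2), so the eigenvalues are 2, 3.
μ=3: eigenvector (3, 7).
μ=2: eigenvector (1, 2).
P = [[3, 1], [7, 2]], D = diag(3, 2), P⁻¹ = [[-2, 1], [7, -3]].
L⁶ = P·diag(729, 64)·P⁻¹ = [[-3926, 1995], [-9310, 4719]].
The requested entry is 4719.

4719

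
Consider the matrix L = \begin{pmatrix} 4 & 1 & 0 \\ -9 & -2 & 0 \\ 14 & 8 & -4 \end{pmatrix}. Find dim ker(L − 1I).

L − 1I = [[3, 1, 0], [-9, -3, 0], [14, 8, -5]].
This matrix has rank 2, so its null space has dimension 3 − 2 = 1.

1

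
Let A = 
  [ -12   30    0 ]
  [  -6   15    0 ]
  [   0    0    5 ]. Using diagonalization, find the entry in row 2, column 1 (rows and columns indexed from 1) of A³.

Characteristic polynomial: λ^3 - 8λ^2 + 15λ = λ(λ - 5)(λ - 3), so the eigenvalues are 0, 3, 5.
λ=0: eigenvector (5, 2, 0).
λ=3: eigenvector (2, 1, 0).
λ=5: eigenvector (0, 0, 1).
P = [[5, 2, 0], [2, 1, 0], [0, 0, 1]], D = diag(0, 3, 5), P⁻¹ = [[1, -2, 0], [-2, 5, 0], [0, 0, 1]].
A³ = P·diag(0, 27, 125)·P⁻¹ = [[-108, 270, 0], [-54, 135, 0], [0, 0, 125]].
The requested entry is -54.

-54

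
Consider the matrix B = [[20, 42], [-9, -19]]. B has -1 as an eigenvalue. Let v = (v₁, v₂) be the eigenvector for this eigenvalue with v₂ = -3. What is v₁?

6

B + 1I = [[21, 42], [-9, -18]].
Solving (B + 1I)v = 0 gives the eigenspace spanned by (6, -3).
With v₂ = -3, v = (6, -3), so v₁ = 6.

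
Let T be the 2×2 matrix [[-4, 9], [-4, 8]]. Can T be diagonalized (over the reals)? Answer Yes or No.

No

Characteristic polynomial: p(μ) = μ^2 - 4μ + 4 = (μ - 2)^2.
μ = 2 has algebraic multiplicity 2; rank(T − 2I) = 1, so geometric multiplicity = 1.
Geometric multiplicity < algebraic multiplicity, so T is not diagonalizable.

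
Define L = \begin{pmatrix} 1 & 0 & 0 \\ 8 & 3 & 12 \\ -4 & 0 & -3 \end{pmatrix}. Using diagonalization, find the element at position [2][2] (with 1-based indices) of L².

9

Characteristic polynomial: t^3 - t^2 - 9t + 9 = (t - 3)(t - 1)(t + 3), so the eigenvalues are -3, 1, 3.
t=1: eigenvector (1, 2, -1).
t=-3: eigenvector (0, -2, 1).
t=3: eigenvector (0, 1, 0).
P = [[1, 0, 0], [2, -2, 1], [-1, 1, 0]], D = diag(1, -3, 3), P⁻¹ = [[1, 0, 0], [1, 0, 1], [0, 1, 2]].
L² = P·diag(1, 9, 9)·P⁻¹ = [[1, 0, 0], [-16, 9, 0], [8, 0, 9]].
The requested entry is 9.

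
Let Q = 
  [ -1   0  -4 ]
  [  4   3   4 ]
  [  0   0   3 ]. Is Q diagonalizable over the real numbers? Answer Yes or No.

Yes

Characteristic polynomial: p(λ) = λ^3 - 5λ^2 + 3λ + 9 = (λ - 3)^2(λ + 1).
λ = 3 has algebraic multiplicity 2; rank(Q − 3I) = 1, so geometric multiplicity = 2.
Every eigenvalue has geometric = algebraic multiplicity, so Q is diagonalizable.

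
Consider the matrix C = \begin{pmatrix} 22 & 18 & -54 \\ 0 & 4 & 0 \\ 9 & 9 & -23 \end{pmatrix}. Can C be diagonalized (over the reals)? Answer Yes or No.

Yes

Characteristic polynomial: p(r) = r^3 - 3r^2 - 24r + 80 = (r - 4)^2(r + 5).
r = 4 has algebraic multiplicity 2; rank(C − 4I) = 1, so geometric multiplicity = 2.
Every eigenvalue has geometric = algebraic multiplicity, so C is diagonalizable.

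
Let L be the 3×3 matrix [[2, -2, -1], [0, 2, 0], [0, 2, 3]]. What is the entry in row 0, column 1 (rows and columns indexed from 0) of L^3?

-38

Characteristic polynomial: r^3 - 7r^2 + 16r - 12 = (r - 3)(r - 2)^2, so the eigenvalues are 2, 2, 3.
r=2: eigenvector (1, 0, 0).
r=2: eigenvector (2, 1, -2).
r=3: eigenvector (-1, 0, 1).
P = [[1, 2, -1], [0, 1, 0], [0, -2, 1]], D = diag(2, 2, 3), P⁻¹ = [[1, 0, 1], [0, 1, 0], [0, 2, 1]].
L³ = P·diag(8, 8, 27)·P⁻¹ = [[8, -38, -19], [0, 8, 0], [0, 38, 27]].
The requested entry is -38.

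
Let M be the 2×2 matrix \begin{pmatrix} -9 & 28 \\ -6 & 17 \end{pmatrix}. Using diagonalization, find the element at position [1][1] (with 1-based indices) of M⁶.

Characteristic polynomial: t^2 - 8t + 15 = (t - 5)(t - 3), so the eigenvalues are 3, 5.
t=3: eigenvector (7, 3).
t=5: eigenvector (2, 1).
P = [[7, 2], [3, 1]], D = diag(3, 5), P⁻¹ = [[1, -2], [-3, 7]].
M⁶ = P·diag(729, 15625)·P⁻¹ = [[-88647, 208544], [-44688, 105001]].
The requested entry is -88647.

-88647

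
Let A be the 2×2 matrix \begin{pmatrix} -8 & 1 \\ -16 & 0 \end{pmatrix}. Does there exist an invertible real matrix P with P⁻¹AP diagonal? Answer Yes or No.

Characteristic polynomial: p(λ) = λ^2 + 8λ + 16 = (λ + 4)^2.
λ = -4 has algebraic multiplicity 2; rank(A + 4I) = 1, so geometric multiplicity = 1.
Geometric multiplicity < algebraic multiplicity, so A is not diagonalizable.

No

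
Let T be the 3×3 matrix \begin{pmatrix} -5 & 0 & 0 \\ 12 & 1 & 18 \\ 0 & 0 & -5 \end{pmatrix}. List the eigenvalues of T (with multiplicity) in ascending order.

-5, -5, 1

Characteristic polynomial: p(r) = r^3 + 9r^2 + 15r - 25 = (r - 1)(r + 5)^2.
Roots (with multiplicity): -5, -5, 1.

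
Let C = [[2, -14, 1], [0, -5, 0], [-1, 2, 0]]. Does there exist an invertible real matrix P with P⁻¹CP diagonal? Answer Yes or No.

No

Characteristic polynomial: p(t) = t^3 + 3t^2 - 9t + 5 = (t - 1)^2(t + 5).
t = 1 has algebraic multiplicity 2; rank(C − 1I) = 2, so geometric multiplicity = 1.
Geometric multiplicity < algebraic multiplicity, so C is not diagonalizable.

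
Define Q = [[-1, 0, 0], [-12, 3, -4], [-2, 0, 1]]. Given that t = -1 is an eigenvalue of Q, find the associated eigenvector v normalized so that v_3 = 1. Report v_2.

4

Q + 1I = [[0, 0, 0], [-12, 4, -4], [-2, 0, 2]].
Solving (Q + 1I)v = 0 gives the eigenspace spanned by (1, 4, 1).
With v_3 = 1, v = (1, 4, 1), so v_2 = 4.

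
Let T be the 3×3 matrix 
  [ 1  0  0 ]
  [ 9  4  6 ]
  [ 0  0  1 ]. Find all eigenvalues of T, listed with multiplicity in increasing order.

1, 1, 4

Characteristic polynomial: p(μ) = μ^3 - 6μ^2 + 9μ - 4 = (μ - 4)(μ - 1)^2.
Roots (with multiplicity): 1, 1, 4.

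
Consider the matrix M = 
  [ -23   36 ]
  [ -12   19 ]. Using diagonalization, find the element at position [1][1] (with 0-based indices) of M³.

379

Characteristic polynomial: λ^2 + 4λ - 5 = (λ - 1)(λ + 5), so the eigenvalues are -5, 1.
λ=-5: eigenvector (2, 1).
λ=1: eigenvector (-3, -2).
P = [[2, -3], [1, -2]], D = diag(-5, 1), P⁻¹ = [[2, -3], [1, -2]].
M³ = P·diag(-125, 1)·P⁻¹ = [[-503, 756], [-252, 379]].
The requested entry is 379.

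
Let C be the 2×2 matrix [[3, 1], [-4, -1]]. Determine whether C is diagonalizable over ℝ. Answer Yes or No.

Characteristic polynomial: p(r) = r^2 - 2r + 1 = (r - 1)^2.
r = 1 has algebraic multiplicity 2; rank(C − 1I) = 1, so geometric multiplicity = 1.
Geometric multiplicity < algebraic multiplicity, so C is not diagonalizable.

No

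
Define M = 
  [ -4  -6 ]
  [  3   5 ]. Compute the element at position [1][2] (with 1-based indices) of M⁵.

Characteristic polynomial: t^2 - t - 2 = (t - 2)(t + 1), so the eigenvalues are -1, 2.
t=-1: eigenvector (-2, 1).
t=2: eigenvector (-1, 1).
P = [[-2, -1], [1, 1]], D = diag(-1, 2), P⁻¹ = [[-1, -1], [1, 2]].
M⁵ = P·diag(-1, 32)·P⁻¹ = [[-34, -66], [33, 65]].
The requested entry is -66.

-66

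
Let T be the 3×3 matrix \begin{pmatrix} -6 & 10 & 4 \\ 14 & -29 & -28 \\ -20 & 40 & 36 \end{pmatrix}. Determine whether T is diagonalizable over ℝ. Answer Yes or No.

Characteristic polynomial: p(λ) = λ^3 - λ^2 - 26λ - 24 = (λ - 6)(λ + 1)(λ + 4).
All 3 eigenvalues are distinct, so T is diagonalizable.

Yes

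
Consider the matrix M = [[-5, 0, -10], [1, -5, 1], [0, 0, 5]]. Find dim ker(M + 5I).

M + 5I = [[0, 0, -10], [1, 0, 1], [0, 0, 10]].
This matrix has rank 2, so its null space has dimension 3 − 2 = 1.

1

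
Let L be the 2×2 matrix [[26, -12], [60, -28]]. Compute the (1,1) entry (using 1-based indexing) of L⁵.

Characteristic polynomial: μ^2 + 2μ - 8 = (μ - 2)(μ + 4), so the eigenvalues are -4, 2.
μ=2: eigenvector (1, 2).
μ=-4: eigenvector (2, 5).
P = [[1, 2], [2, 5]], D = diag(2, -4), P⁻¹ = [[5, -2], [-2, 1]].
L⁵ = P·diag(32, -1024)·P⁻¹ = [[4256, -2112], [10560, -5248]].
The requested entry is 4256.

4256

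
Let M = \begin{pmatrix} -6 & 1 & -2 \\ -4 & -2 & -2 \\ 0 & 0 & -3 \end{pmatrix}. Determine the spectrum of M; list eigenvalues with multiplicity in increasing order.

Characteristic polynomial: p(μ) = μ^3 + 11μ^2 + 40μ + 48 = (μ + 3)(μ + 4)^2.
Roots (with multiplicity): -4, -4, -3.

-4, -4, -3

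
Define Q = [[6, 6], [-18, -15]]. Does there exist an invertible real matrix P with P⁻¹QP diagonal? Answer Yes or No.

Characteristic polynomial: p(r) = r^2 + 9r + 18 = (r + 3)(r + 6).
All 2 eigenvalues are distinct, so Q is diagonalizable.

Yes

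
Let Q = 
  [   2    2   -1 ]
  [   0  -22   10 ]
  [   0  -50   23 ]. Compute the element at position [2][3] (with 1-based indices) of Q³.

70

Characteristic polynomial: s^3 - 3s^2 - 4s + 12 = (s - 3)(s - 2)(s + 2), so the eigenvalues are -2, 2, 3.
s=2: eigenvector (1, 0, 0).
s=-2: eigenvector (0, 1, 2).
s=3: eigenvector (-1, 2, 5).
P = [[1, 0, -1], [0, 1, 2], [0, 2, 5]], D = diag(2, -2, 3), P⁻¹ = [[1, -2, 1], [0, 5, -2], [0, -2, 1]].
Q³ = P·diag(8, -8, 27)·P⁻¹ = [[8, 38, -19], [0, -148, 70], [0, -350, 167]].
The requested entry is 70.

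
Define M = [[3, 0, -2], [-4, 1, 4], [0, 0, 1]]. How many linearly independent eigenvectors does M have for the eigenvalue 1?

2

M − 1I = [[2, 0, -2], [-4, 0, 4], [0, 0, 0]].
This matrix has rank 1, so its null space has dimension 3 − 1 = 2.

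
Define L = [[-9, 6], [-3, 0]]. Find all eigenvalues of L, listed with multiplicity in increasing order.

-6, -3

Characteristic polynomial: p(r) = r^2 + 9r + 18 = (r + 3)(r + 6).
Roots (with multiplicity): -6, -3.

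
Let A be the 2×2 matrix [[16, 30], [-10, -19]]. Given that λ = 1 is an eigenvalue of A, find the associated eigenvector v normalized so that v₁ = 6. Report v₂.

-3

A − 1I = [[15, 30], [-10, -20]].
Solving (A − 1I)v = 0 gives the eigenspace spanned by (6, -3).
With v₁ = 6, v = (6, -3), so v₂ = -3.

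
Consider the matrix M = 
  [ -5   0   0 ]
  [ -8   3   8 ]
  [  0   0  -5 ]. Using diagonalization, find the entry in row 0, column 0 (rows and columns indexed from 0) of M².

Characteristic polynomial: λ^3 + 7λ^2 - 5λ - 75 = (λ - 3)(λ + 5)^2, so the eigenvalues are -5, -5, 3.
λ=-5: eigenvector (0, -1, 1).
λ=3: eigenvector (0, 1, 0).
λ=-5: eigenvector (1, -2, 3).
P = [[0, 0, 1], [-1, 1, -2], [1, 0, 3]], D = diag(-5, 3, -5), P⁻¹ = [[-3, 0, 1], [-1, 1, 1], [1, 0, 0]].
M² = P·diag(25, 9, 25)·P⁻¹ = [[25, 0, 0], [16, 9, -16], [0, 0, 25]].
The requested entry is 25.

25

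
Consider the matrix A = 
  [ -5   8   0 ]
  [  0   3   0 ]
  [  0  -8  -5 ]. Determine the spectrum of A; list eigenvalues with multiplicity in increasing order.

-5, -5, 3

Characteristic polynomial: p(t) = t^3 + 7t^2 - 5t - 75 = (t - 3)(t + 5)^2.
Roots (with multiplicity): -5, -5, 3.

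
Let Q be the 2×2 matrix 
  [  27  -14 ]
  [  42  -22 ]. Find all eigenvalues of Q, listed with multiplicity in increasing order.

Characteristic polynomial: p(t) = t^2 - 5t - 6 = (t - 6)(t + 1).
Roots (with multiplicity): -1, 6.

-1, 6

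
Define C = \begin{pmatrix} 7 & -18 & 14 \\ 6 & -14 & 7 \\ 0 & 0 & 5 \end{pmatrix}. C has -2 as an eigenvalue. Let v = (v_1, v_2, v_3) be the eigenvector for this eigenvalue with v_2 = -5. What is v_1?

-10

C + 2I = [[9, -18, 14], [6, -12, 7], [0, 0, 7]].
Solving (C + 2I)v = 0 gives the eigenspace spanned by (-10, -5, 0).
With v_2 = -5, v = (-10, -5, 0), so v_1 = -10.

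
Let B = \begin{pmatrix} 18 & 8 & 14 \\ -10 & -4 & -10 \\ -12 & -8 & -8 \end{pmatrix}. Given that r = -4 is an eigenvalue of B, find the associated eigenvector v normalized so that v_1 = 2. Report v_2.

B + 4I = [[22, 8, 14], [-10, 0, -10], [-12, -8, -4]].
Solving (B + 4I)v = 0 gives the eigenspace spanned by (2, -2, -2).
With v_1 = 2, v = (2, -2, -2), so v_2 = -2.

-2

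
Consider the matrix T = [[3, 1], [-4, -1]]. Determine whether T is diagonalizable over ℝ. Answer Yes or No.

No

Characteristic polynomial: p(s) = s^2 - 2s + 1 = (s - 1)^2.
s = 1 has algebraic multiplicity 2; rank(T − 1I) = 1, so geometric multiplicity = 1.
Geometric multiplicity < algebraic multiplicity, so T is not diagonalizable.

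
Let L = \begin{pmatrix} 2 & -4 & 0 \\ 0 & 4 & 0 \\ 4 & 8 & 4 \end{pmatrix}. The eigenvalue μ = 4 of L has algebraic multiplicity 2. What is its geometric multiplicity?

2

L − 4I = [[-2, -4, 0], [0, 0, 0], [4, 8, 0]].
This matrix has rank 1, so its null space has dimension 3 − 1 = 2.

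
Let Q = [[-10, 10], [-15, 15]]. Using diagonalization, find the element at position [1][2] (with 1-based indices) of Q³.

Characteristic polynomial: λ^2 - 5λ = λ(λ - 5), so the eigenvalues are 0, 5.
λ=0: eigenvector (1, 1).
λ=5: eigenvector (-2, -3).
P = [[1, -2], [1, -3]], D = diag(0, 5), P⁻¹ = [[3, -2], [1, -1]].
Q³ = P·diag(0, 125)·P⁻¹ = [[-250, 250], [-375, 375]].
The requested entry is 250.

250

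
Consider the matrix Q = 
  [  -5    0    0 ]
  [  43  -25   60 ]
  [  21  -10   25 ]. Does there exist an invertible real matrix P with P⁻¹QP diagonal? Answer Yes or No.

Characteristic polynomial: p(μ) = μ^3 + 5μ^2 - 25μ - 125 = (μ - 5)(μ + 5)^2.
μ = -5 has algebraic multiplicity 2; rank(Q + 5I) = 2, so geometric multiplicity = 1.
Geometric multiplicity < algebraic multiplicity, so Q is not diagonalizable.

No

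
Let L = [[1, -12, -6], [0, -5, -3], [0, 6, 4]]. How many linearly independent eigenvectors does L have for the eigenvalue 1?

2

L − 1I = [[0, -12, -6], [0, -6, -3], [0, 6, 3]].
This matrix has rank 1, so its null space has dimension 3 − 1 = 2.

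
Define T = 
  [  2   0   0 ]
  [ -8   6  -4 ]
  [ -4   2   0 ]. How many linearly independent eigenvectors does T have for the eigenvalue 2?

T − 2I = [[0, 0, 0], [-8, 4, -4], [-4, 2, -2]].
This matrix has rank 1, so its null space has dimension 3 − 1 = 2.

2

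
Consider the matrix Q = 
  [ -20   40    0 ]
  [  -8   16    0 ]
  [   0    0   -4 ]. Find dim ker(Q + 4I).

Q + 4I = [[-16, 40, 0], [-8, 20, 0], [0, 0, 0]].
This matrix has rank 1, so its null space has dimension 3 − 1 = 2.

2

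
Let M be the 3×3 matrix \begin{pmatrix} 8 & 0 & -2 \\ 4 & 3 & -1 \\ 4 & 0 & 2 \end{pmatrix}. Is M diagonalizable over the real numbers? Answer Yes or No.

Characteristic polynomial: p(λ) = λ^3 - 13λ^2 + 54λ - 72 = (λ - 6)(λ - 4)(λ - 3).
All 3 eigenvalues are distinct, so M is diagonalizable.

Yes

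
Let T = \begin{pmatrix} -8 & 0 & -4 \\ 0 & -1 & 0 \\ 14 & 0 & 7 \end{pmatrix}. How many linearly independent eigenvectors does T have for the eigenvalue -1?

T + 1I = [[-7, 0, -4], [0, 0, 0], [14, 0, 8]].
This matrix has rank 1, so its null space has dimension 3 − 1 = 2.

2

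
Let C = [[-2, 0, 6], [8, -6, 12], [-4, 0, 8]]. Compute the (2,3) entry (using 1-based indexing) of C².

72

Characteristic polynomial: λ^3 - 28λ + 48 = (λ - 4)(λ - 2)(λ + 6), so the eigenvalues are -6, 2, 4.
λ=2: eigenvector (3, 6, 2).
λ=-6: eigenvector (0, 1, 0).
λ=4: eigenvector (1, 2, 1).
P = [[3, 0, 1], [6, 1, 2], [2, 0, 1]], D = diag(2, -6, 4), P⁻¹ = [[1, 0, -1], [-2, 1, 0], [-2, 0, 3]].
C² = P·diag(4, 36, 16)·P⁻¹ = [[-20, 0, 36], [-112, 36, 72], [-24, 0, 40]].
The requested entry is 72.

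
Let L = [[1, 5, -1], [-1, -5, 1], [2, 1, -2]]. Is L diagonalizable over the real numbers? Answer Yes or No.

Characteristic polynomial: p(r) = r^3 + 6r^2 + 9r = r(r + 3)^2.
r = -3 has algebraic multiplicity 2; rank(L + 3I) = 2, so geometric multiplicity = 1.
Geometric multiplicity < algebraic multiplicity, so L is not diagonalizable.

No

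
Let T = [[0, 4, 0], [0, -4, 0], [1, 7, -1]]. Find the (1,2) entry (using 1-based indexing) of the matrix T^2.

Characteristic polynomial: s^3 + 5s^2 + 4s = s(s + 1)(s + 4), so the eigenvalues are -4, -1, 0.
s=0: eigenvector (1, 0, 1).
s=-4: eigenvector (-1, 1, -2).
s=-1: eigenvector (0, 0, 1).
P = [[1, -1, 0], [0, 1, 0], [1, -2, 1]], D = diag(0, -4, -1), P⁻¹ = [[1, 1, 0], [0, 1, 0], [-1, 1, 1]].
T² = P·diag(0, 16, 1)·P⁻¹ = [[0, -16, 0], [0, 16, 0], [-1, -31, 1]].
The requested entry is -16.

-16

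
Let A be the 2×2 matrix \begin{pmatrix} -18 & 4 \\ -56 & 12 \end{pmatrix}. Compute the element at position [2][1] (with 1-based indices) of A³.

-1568

Characteristic polynomial: s^2 + 6s + 8 = (s + 2)(s + 4), so the eigenvalues are -4, -2.
s=-4: eigenvector (2, 7).
s=-2: eigenvector (1, 4).
P = [[2, 1], [7, 4]], D = diag(-4, -2), P⁻¹ = [[4, -1], [-7, 2]].
A³ = P·diag(-64, -8)·P⁻¹ = [[-456, 112], [-1568, 384]].
The requested entry is -1568.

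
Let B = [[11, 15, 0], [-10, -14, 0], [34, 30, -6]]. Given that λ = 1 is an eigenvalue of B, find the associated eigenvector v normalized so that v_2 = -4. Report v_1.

B − 1I = [[10, 15, 0], [-10, -15, 0], [34, 30, -7]].
Solving (B − 1I)v = 0 gives the eigenspace spanned by (6, -4, 12).
With v_2 = -4, v = (6, -4, 12), so v_1 = 6.

6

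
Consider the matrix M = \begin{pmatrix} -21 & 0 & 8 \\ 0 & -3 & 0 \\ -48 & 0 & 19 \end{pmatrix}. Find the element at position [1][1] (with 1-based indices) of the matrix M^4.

1713

Characteristic polynomial: r^3 + 5r^2 - 9r - 45 = (r - 3)(r + 3)(r + 5), so the eigenvalues are -5, -3, 3.
r=-5: eigenvector (1, 0, 2).
r=-3: eigenvector (0, 1, 0).
r=3: eigenvector (1, 0, 3).
P = [[1, 0, 1], [0, 1, 0], [2, 0, 3]], D = diag(-5, -3, 3), P⁻¹ = [[3, 0, -1], [0, 1, 0], [-2, 0, 1]].
M⁴ = P·diag(625, 81, 81)·P⁻¹ = [[1713, 0, -544], [0, 81, 0], [3264, 0, -1007]].
The requested entry is 1713.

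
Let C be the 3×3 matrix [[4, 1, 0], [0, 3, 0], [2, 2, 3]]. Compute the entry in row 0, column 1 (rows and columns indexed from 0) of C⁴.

175

Characteristic polynomial: μ^3 - 10μ^2 + 33μ - 36 = (μ - 4)(μ - 3)^2, so the eigenvalues are 3, 3, 4.
μ=3: eigenvector (0, 0, 1).
μ=3: eigenvector (-1, 1, 0).
μ=4: eigenvector (1, 0, 2).
P = [[0, -1, 1], [0, 1, 0], [1, 0, 2]], D = diag(3, 3, 4), P⁻¹ = [[-2, -2, 1], [0, 1, 0], [1, 1, 0]].
C⁴ = P·diag(81, 81, 256)·P⁻¹ = [[256, 175, 0], [0, 81, 0], [350, 350, 81]].
The requested entry is 175.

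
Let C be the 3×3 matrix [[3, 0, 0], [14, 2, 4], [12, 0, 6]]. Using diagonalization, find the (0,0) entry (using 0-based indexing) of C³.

27

Characteristic polynomial: r^3 - 11r^2 + 36r - 36 = (r - 6)(r - 3)(r - 2), so the eigenvalues are 2, 3, 6.
r=3: eigenvector (1, -2, -4).
r=2: eigenvector (0, 1, 0).
r=6: eigenvector (0, 1, 1).
P = [[1, 0, 0], [-2, 1, 1], [-4, 0, 1]], D = diag(3, 2, 6), P⁻¹ = [[1, 0, 0], [-2, 1, -1], [4, 0, 1]].
C³ = P·diag(27, 8, 216)·P⁻¹ = [[27, 0, 0], [794, 8, 208], [756, 0, 216]].
The requested entry is 27.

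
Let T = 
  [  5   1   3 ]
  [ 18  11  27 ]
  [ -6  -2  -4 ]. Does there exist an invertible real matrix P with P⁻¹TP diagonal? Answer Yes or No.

No

Characteristic polynomial: p(s) = s^3 - 12s^2 + 45s - 50 = (s - 5)^2(s - 2).
s = 5 has algebraic multiplicity 2; rank(T − 5I) = 2, so geometric multiplicity = 1.
Geometric multiplicity < algebraic multiplicity, so T is not diagonalizable.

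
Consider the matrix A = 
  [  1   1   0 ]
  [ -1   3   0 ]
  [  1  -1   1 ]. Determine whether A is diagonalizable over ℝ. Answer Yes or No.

Characteristic polynomial: p(s) = s^3 - 5s^2 + 8s - 4 = (s - 2)^2(s - 1).
s = 2 has algebraic multiplicity 2; rank(A − 2I) = 2, so geometric multiplicity = 1.
Geometric multiplicity < algebraic multiplicity, so A is not diagonalizable.

No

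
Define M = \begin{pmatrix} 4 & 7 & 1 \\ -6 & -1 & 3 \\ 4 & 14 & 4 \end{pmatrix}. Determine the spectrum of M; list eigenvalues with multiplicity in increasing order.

-1, 2, 6

Characteristic polynomial: p(t) = t^3 - 7t^2 + 4t + 12 = (t - 6)(t - 2)(t + 1).
Roots (with multiplicity): -1, 2, 6.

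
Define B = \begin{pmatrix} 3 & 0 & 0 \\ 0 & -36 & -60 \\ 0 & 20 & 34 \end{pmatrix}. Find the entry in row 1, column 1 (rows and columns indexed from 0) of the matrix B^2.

Characteristic polynomial: r^3 - r^2 - 30r + 72 = (r - 4)(r - 3)(r + 6), so the eigenvalues are -6, 3, 4.
r=3: eigenvector (1, 0, 0).
r=4: eigenvector (0, -3, 2).
r=-6: eigenvector (0, -2, 1).
P = [[1, 0, 0], [0, -3, -2], [0, 2, 1]], D = diag(3, 4, -6), P⁻¹ = [[1, 0, 0], [0, 1, 2], [0, -2, -3]].
B² = P·diag(9, 16, 36)·P⁻¹ = [[9, 0, 0], [0, 96, 120], [0, -40, -44]].
The requested entry is 96.

96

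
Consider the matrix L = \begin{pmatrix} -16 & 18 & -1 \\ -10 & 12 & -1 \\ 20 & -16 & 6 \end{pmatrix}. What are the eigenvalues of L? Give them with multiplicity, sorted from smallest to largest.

-6, 4, 4

Characteristic polynomial: p(λ) = λ^3 - 2λ^2 - 32λ + 96 = (λ - 4)^2(λ + 6).
Roots (with multiplicity): -6, 4, 4.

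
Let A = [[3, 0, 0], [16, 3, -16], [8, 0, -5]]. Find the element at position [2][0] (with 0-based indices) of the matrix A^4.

-544

Characteristic polynomial: s^3 - s^2 - 21s + 45 = (s - 3)^2(s + 5), so the eigenvalues are -5, 3, 3.
s=3: eigenvector (1, 2, 1).
s=-5: eigenvector (0, 2, 1).
s=3: eigenvector (0, 1, 0).
P = [[1, 0, 0], [2, 2, 1], [1, 1, 0]], D = diag(3, -5, 3), P⁻¹ = [[1, 0, 0], [-1, 0, 1], [0, 1, -2]].
A⁴ = P·diag(81, 625, 81)·P⁻¹ = [[81, 0, 0], [-1088, 81, 1088], [-544, 0, 625]].
The requested entry is -544.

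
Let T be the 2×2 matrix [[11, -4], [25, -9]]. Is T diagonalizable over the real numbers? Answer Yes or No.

Characteristic polynomial: p(s) = s^2 - 2s + 1 = (s - 1)^2.
s = 1 has algebraic multiplicity 2; rank(T − 1I) = 1, so geometric multiplicity = 1.
Geometric multiplicity < algebraic multiplicity, so T is not diagonalizable.

No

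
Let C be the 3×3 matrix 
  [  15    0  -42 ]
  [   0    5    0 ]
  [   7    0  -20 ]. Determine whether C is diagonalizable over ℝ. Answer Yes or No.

Characteristic polynomial: p(s) = s^3 - 31s + 30 = (s - 5)(s - 1)(s + 6).
All 3 eigenvalues are distinct, so C is diagonalizable.

Yes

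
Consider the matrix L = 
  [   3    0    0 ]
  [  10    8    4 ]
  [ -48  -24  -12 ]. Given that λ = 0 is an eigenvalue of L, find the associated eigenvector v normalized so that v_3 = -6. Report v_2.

3

L = [[3, 0, 0], [10, 8, 4], [-48, -24, -12]].
Solving (L)v = 0 gives the eigenspace spanned by (0, 3, -6).
With v_3 = -6, v = (0, 3, -6), so v_2 = 3.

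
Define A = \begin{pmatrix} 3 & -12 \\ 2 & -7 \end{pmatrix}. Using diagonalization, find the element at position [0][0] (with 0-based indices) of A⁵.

483

Characteristic polynomial: μ^2 + 4μ + 3 = (μ + 1)(μ + 3), so the eigenvalues are -3, -1.
μ=-1: eigenvector (3, 1).
μ=-3: eigenvector (-2, -1).
P = [[3, -2], [1, -1]], D = diag(-1, -3), P⁻¹ = [[1, -2], [1, -3]].
A⁵ = P·diag(-1, -243)·P⁻¹ = [[483, -1452], [242, -727]].
The requested entry is 483.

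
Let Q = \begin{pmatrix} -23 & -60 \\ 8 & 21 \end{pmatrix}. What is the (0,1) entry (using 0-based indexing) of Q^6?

10920

Characteristic polynomial: r^2 + 2r - 3 = (r - 1)(r + 3), so the eigenvalues are -3, 1.
r=-3: eigenvector (-3, 1).
r=1: eigenvector (-5, 2).
P = [[-3, -5], [1, 2]], D = diag(-3, 1), P⁻¹ = [[-2, -5], [1, 3]].
Q⁶ = P·diag(729, 1)·P⁻¹ = [[4369, 10920], [-1456, -3639]].
The requested entry is 10920.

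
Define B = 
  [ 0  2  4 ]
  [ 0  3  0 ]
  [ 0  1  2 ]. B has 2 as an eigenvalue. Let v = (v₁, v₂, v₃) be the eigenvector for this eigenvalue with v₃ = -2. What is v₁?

-4

B − 2I = [[-2, 2, 4], [0, 1, 0], [0, 1, 0]].
Solving (B − 2I)v = 0 gives the eigenspace spanned by (-4, 0, -2).
With v₃ = -2, v = (-4, 0, -2), so v₁ = -4.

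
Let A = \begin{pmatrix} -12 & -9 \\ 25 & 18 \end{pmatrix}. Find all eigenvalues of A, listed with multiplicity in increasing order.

Characteristic polynomial: p(r) = r^2 - 6r + 9 = (r - 3)^2.
Roots (with multiplicity): 3, 3.

3, 3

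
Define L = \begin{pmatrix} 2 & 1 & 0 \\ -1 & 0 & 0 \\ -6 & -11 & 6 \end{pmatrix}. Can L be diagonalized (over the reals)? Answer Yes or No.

No

Characteristic polynomial: p(s) = s^3 - 8s^2 + 13s - 6 = (s - 6)(s - 1)^2.
s = 1 has algebraic multiplicity 2; rank(L − 1I) = 2, so geometric multiplicity = 1.
Geometric multiplicity < algebraic multiplicity, so L is not diagonalizable.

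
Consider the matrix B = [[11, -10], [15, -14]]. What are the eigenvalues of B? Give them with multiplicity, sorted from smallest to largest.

-4, 1

Characteristic polynomial: p(λ) = λ^2 + 3λ - 4 = (λ - 1)(λ + 4).
Roots (with multiplicity): -4, 1.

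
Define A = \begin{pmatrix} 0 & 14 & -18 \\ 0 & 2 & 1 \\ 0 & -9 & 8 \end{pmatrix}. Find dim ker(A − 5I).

A − 5I = [[-5, 14, -18], [0, -3, 1], [0, -9, 3]].
This matrix has rank 2, so its null space has dimension 3 − 2 = 1.

1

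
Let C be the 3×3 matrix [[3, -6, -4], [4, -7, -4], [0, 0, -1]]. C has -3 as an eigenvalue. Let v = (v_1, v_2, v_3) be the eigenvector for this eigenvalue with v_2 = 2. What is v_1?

C + 3I = [[6, -6, -4], [4, -4, -4], [0, 0, 2]].
Solving (C + 3I)v = 0 gives the eigenspace spanned by (2, 2, 0).
With v_2 = 2, v = (2, 2, 0), so v_1 = 2.

2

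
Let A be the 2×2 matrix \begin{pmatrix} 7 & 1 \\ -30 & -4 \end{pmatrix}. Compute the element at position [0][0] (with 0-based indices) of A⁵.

Characteristic polynomial: s^2 - 3s + 2 = (s - 2)(s - 1), so the eigenvalues are 1, 2.
s=1: eigenvector (1, -6).
s=2: eigenvector (1, -5).
P = [[1, 1], [-6, -5]], D = diag(1, 2), P⁻¹ = [[-5, -1], [6, 1]].
A⁵ = P·diag(1, 32)·P⁻¹ = [[187, 31], [-930, -154]].
The requested entry is 187.

187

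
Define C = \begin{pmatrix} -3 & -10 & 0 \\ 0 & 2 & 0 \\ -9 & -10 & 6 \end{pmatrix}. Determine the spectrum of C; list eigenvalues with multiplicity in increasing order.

Characteristic polynomial: p(μ) = μ^3 - 5μ^2 - 12μ + 36 = (μ - 6)(μ - 2)(μ + 3).
Roots (with multiplicity): -3, 2, 6.

-3, 2, 6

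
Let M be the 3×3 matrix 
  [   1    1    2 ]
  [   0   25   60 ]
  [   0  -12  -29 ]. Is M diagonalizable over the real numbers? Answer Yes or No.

No

Characteristic polynomial: p(λ) = λ^3 + 3λ^2 - 9λ + 5 = (λ - 1)^2(λ + 5).
λ = 1 has algebraic multiplicity 2; rank(M − 1I) = 2, so geometric multiplicity = 1.
Geometric multiplicity < algebraic multiplicity, so M is not diagonalizable.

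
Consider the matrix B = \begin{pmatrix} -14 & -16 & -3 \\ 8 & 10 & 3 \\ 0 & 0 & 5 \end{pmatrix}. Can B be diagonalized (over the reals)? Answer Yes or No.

Yes

Characteristic polynomial: p(μ) = μ^3 - μ^2 - 32μ + 60 = (μ - 5)(μ - 2)(μ + 6).
All 3 eigenvalues are distinct, so B is diagonalizable.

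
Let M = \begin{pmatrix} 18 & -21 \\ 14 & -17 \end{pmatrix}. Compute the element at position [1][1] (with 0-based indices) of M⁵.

Characteristic polynomial: λ^2 - λ - 12 = (λ - 4)(λ + 3), so the eigenvalues are -3, 4.
λ=-3: eigenvector (1, 1).
λ=4: eigenvector (-3, -2).
P = [[1, -3], [1, -2]], D = diag(-3, 4), P⁻¹ = [[-2, 3], [-1, 1]].
M⁵ = P·diag(-243, 1024)·P⁻¹ = [[3558, -3801], [2534, -2777]].
The requested entry is -2777.

-2777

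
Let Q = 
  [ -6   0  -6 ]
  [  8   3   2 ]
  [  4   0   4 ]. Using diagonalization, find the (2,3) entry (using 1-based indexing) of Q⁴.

-226

Characteristic polynomial: λ^3 - λ^2 - 6λ = λ(λ - 3)(λ + 2), so the eigenvalues are -2, 0, 3.
λ=0: eigenvector (-1, 2, 1).
λ=3: eigenvector (0, 1, 0).
λ=-2: eigenvector (3, -4, -2).
P = [[-1, 0, 3], [2, 1, -4], [1, 0, -2]], D = diag(0, 3, -2), P⁻¹ = [[2, 0, 3], [0, 1, -2], [1, 0, 1]].
Q⁴ = P·diag(0, 81, 16)·P⁻¹ = [[48, 0, 48], [-64, 81, -226], [-32, 0, -32]].
The requested entry is -226.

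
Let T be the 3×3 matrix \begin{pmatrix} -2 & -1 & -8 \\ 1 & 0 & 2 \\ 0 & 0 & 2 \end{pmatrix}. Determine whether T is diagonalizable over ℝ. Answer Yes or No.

Characteristic polynomial: p(r) = r^3 - 3r - 2 = (r - 2)(r + 1)^2.
r = -1 has algebraic multiplicity 2; rank(T + 1I) = 2, so geometric multiplicity = 1.
Geometric multiplicity < algebraic multiplicity, so T is not diagonalizable.

No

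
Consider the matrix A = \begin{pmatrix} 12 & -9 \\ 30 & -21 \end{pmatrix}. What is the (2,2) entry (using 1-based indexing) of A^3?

-1161

Characteristic polynomial: t^2 + 9t + 18 = (t + 3)(t + 6), so the eigenvalues are -6, -3.
t=-6: eigenvector (1, 2).
t=-3: eigenvector (-3, -5).
P = [[1, -3], [2, -5]], D = diag(-6, -3), P⁻¹ = [[-5, 3], [-2, 1]].
A³ = P·diag(-216, -27)·P⁻¹ = [[918, -567], [1890, -1161]].
The requested entry is -1161.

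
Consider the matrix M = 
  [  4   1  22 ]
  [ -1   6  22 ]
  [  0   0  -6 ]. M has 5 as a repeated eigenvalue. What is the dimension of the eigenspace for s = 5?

M − 5I = [[-1, 1, 22], [-1, 1, 22], [0, 0, -11]].
This matrix has rank 2, so its null space has dimension 3 − 2 = 1.

1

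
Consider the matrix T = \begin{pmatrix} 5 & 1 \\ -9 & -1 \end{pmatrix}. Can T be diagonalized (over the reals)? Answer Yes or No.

Characteristic polynomial: p(μ) = μ^2 - 4μ + 4 = (μ - 2)^2.
μ = 2 has algebraic multiplicity 2; rank(T − 2I) = 1, so geometric multiplicity = 1.
Geometric multiplicity < algebraic multiplicity, so T is not diagonalizable.

No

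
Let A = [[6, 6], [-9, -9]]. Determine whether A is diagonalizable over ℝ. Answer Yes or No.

Yes

Characteristic polynomial: p(λ) = λ^2 + 3λ = λ(λ + 3).
All 2 eigenvalues are distinct, so A is diagonalizable.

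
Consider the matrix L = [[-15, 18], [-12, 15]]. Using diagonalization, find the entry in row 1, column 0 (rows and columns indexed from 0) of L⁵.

Characteristic polynomial: μ^2 - 9 = (μ - 3)(μ + 3), so the eigenvalues are -3, 3.
μ=-3: eigenvector (-3, -2).
μ=3: eigenvector (1, 1).
P = [[-3, 1], [-2, 1]], D = diag(-3, 3), P⁻¹ = [[-1, 1], [-2, 3]].
L⁵ = P·diag(-243, 243)·P⁻¹ = [[-1215, 1458], [-972, 1215]].
The requested entry is -972.

-972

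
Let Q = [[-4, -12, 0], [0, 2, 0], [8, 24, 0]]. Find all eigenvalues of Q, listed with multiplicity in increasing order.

-4, 0, 2

Characteristic polynomial: p(t) = t^3 + 2t^2 - 8t = t(t - 2)(t + 4).
Roots (with multiplicity): -4, 0, 2.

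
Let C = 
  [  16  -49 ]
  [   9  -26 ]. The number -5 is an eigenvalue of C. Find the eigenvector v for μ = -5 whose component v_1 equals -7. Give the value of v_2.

C + 5I = [[21, -49], [9, -21]].
Solving (C + 5I)v = 0 gives the eigenspace spanned by (-7, -3).
With v_1 = -7, v = (-7, -3), so v_2 = -3.

-3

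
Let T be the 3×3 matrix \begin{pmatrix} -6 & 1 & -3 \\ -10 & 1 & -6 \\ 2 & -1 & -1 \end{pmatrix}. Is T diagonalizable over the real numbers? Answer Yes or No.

No

Characteristic polynomial: p(μ) = μ^3 + 6μ^2 + 9μ + 4 = (μ + 1)^2(μ + 4).
μ = -1 has algebraic multiplicity 2; rank(T + 1I) = 2, so geometric multiplicity = 1.
Geometric multiplicity < algebraic multiplicity, so T is not diagonalizable.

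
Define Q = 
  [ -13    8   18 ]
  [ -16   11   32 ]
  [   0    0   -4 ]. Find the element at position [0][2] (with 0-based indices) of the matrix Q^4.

Characteristic polynomial: μ^3 + 6μ^2 - 7μ - 60 = (μ - 3)(μ + 4)(μ + 5), so the eigenvalues are -5, -4, 3.
μ=-5: eigenvector (1, 1, 0).
μ=3: eigenvector (1, 2, 0).
μ=-4: eigenvector (2, 0, 1).
P = [[1, 1, 2], [1, 2, 0], [0, 0, 1]], D = diag(-5, 3, -4), P⁻¹ = [[2, -1, -4], [-1, 1, 2], [0, 0, 1]].
Q⁴ = P·diag(625, 81, 256)·P⁻¹ = [[1169, -544, -1826], [1088, -463, -2176], [0, 0, 256]].
The requested entry is -1826.

-1826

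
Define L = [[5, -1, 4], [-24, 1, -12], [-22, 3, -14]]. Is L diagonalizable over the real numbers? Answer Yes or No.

No

Characteristic polynomial: p(λ) = λ^3 + 8λ^2 + 21λ + 18 = (λ + 2)(λ + 3)^2.
λ = -3 has algebraic multiplicity 2; rank(L + 3I) = 2, so geometric multiplicity = 1.
Geometric multiplicity < algebraic multiplicity, so L is not diagonalizable.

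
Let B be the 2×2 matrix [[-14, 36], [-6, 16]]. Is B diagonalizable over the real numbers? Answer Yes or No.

Characteristic polynomial: p(λ) = λ^2 - 2λ - 8 = (λ - 4)(λ + 2).
All 2 eigenvalues are distinct, so B is diagonalizable.

Yes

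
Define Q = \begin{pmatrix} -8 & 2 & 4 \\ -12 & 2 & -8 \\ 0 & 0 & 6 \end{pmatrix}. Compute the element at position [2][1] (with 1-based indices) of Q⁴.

1440

Characteristic polynomial: t^3 - 28t - 48 = (t - 6)(t + 2)(t + 4), so the eigenvalues are -4, -2, 6.
t=-4: eigenvector (1, 2, 0).
t=-2: eigenvector (1, 3, 0).
t=6: eigenvector (0, -2, 1).
P = [[1, 1, 0], [2, 3, -2], [0, 0, 1]], D = diag(-4, -2, 6), P⁻¹ = [[3, -1, -2], [-2, 1, 2], [0, 0, 1]].
Q⁴ = P·diag(256, 16, 1296)·P⁻¹ = [[736, -240, -480], [1440, -464, -3520], [0, 0, 1296]].
The requested entry is 1440.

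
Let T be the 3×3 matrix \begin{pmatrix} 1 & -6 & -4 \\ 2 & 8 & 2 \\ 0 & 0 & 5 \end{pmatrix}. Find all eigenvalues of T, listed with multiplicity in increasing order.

Characteristic polynomial: p(r) = r^3 - 14r^2 + 65r - 100 = (r - 5)^2(r - 4).
Roots (with multiplicity): 4, 5, 5.

4, 5, 5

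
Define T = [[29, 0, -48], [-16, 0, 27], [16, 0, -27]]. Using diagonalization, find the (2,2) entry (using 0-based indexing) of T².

Characteristic polynomial: λ^3 - 2λ^2 - 15λ = λ(λ - 5)(λ + 3), so the eigenvalues are -3, 0, 5.
λ=-3: eigenvector (-3, 2, -2).
λ=0: eigenvector (0, 1, 0).
λ=5: eigenvector (2, -1, 1).
P = [[-3, 0, 2], [2, 1, -1], [-2, 0, 1]], D = diag(-3, 0, 5), P⁻¹ = [[1, 0, -2], [0, 1, 1], [2, 0, -3]].
T² = P·diag(9, 0, 25)·P⁻¹ = [[73, 0, -96], [-32, 0, 39], [32, 0, -39]].
The requested entry is -39.

-39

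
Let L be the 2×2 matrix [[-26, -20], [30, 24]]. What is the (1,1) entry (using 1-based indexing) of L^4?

Characteristic polynomial: t^2 + 2t - 24 = (t - 4)(t + 6), so the eigenvalues are -6, 4.
t=4: eigenvector (2, -3).
t=-6: eigenvector (-1, 1).
P = [[2, -1], [-3, 1]], D = diag(4, -6), P⁻¹ = [[-1, -1], [-3, -2]].
L⁴ = P·diag(256, 1296)·P⁻¹ = [[3376, 2080], [-3120, -1824]].
The requested entry is 3376.

3376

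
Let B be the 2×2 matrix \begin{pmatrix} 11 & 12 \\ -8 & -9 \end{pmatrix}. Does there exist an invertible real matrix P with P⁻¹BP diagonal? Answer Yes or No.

Characteristic polynomial: p(λ) = λ^2 - 2λ - 3 = (λ - 3)(λ + 1).
All 2 eigenvalues are distinct, so B is diagonalizable.

Yes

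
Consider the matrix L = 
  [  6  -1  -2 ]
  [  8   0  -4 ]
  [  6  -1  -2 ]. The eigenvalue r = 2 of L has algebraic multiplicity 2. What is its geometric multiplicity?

L − 2I = [[4, -1, -2], [8, -2, -4], [6, -1, -4]].
This matrix has rank 2, so its null space has dimension 3 − 2 = 1.

1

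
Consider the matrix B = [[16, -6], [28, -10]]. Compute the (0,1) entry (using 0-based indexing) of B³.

Characteristic polynomial: s^2 - 6s + 8 = (s - 4)(s - 2), so the eigenvalues are 2, 4.
s=4: eigenvector (1, 2).
s=2: eigenvector (3, 7).
P = [[1, 3], [2, 7]], D = diag(4, 2), P⁻¹ = [[7, -3], [-2, 1]].
B³ = P·diag(64, 8)·P⁻¹ = [[400, -168], [784, -328]].
The requested entry is -168.

-168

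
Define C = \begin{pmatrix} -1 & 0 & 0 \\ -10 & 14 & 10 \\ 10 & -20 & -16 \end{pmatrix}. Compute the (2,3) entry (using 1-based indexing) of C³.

280

Characteristic polynomial: t^3 + 3t^2 - 22t - 24 = (t - 4)(t + 1)(t + 6), so the eigenvalues are -6, -1, 4.
t=-1: eigenvector (1, 2, -2).
t=-6: eigenvector (0, -1, 2).
t=4: eigenvector (0, -1, 1).
P = [[1, 0, 0], [2, -1, -1], [-2, 2, 1]], D = diag(-1, -6, 4), P⁻¹ = [[1, 0, 0], [0, 1, 1], [2, -2, -1]].
C³ = P·diag(-1, -216, 64)·P⁻¹ = [[-1, 0, 0], [-130, 344, 280], [130, -560, -496]].
The requested entry is 280.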